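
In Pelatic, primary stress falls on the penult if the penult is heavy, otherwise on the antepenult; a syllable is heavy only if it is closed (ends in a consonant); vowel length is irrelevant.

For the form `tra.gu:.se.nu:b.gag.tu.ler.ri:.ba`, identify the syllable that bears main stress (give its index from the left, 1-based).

Weights: 7 ler H, 8 ri: L, 9 ba L.
The penult (syllable 8, ri:) is light, so stress falls on the antepenult (syllable 7, ler).
Primary stress: syllable 7 → tra.gu:.se.nu:b.gag.tu.ˈler.ri:.ba.

7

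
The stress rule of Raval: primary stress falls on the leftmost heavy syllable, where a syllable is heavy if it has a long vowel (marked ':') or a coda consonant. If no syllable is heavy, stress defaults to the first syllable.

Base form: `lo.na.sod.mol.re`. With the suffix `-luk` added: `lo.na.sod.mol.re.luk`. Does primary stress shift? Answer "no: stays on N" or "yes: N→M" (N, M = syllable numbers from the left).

no: stays on 3

Base `lo.na.sod.mol.re` (5 syllables):
  Weights: 1 lo L, 2 na L, 3 sod H, 4 mol H, 5 re L.
  Heavy syllables in the domain: 3, 4. The leftmost is syllable 3 (sod).
  → primary stress on syllable 3.
Suffixed `lo.na.sod.mol.re.luk` (6 syllables):
  Weights: 1 lo L, 2 na L, 3 sod H, 4 mol H, 5 re L, 6 luk H.
  Heavy syllables in the domain: 3, 4, 6. The leftmost is syllable 3 (sod).
  → primary stress on syllable 3.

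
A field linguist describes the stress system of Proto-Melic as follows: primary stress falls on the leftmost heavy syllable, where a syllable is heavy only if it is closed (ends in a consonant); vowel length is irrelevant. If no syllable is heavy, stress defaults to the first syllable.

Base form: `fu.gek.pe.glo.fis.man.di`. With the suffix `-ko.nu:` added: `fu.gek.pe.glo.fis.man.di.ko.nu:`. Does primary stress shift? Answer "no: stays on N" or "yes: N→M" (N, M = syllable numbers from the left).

no: stays on 2

Base `fu.gek.pe.glo.fis.man.di` (7 syllables):
  Weights: 1 fu L, 2 gek H, 3 pe L, 4 glo L, 5 fis H, 6 man H, 7 di L.
  Heavy syllables in the domain: 2, 5, 6. The leftmost is syllable 2 (gek).
  → primary stress on syllable 2.
Suffixed `fu.gek.pe.glo.fis.man.di.ko.nu:` (9 syllables):
  Weights: 1 fu L, 2 gek H, 3 pe L, 4 glo L, 5 fis H, 6 man H, 7 di L, 8 ko L, 9 nu: L.
  Heavy syllables in the domain: 2, 5, 6. The leftmost is syllable 2 (gek).
  → primary stress on syllable 2.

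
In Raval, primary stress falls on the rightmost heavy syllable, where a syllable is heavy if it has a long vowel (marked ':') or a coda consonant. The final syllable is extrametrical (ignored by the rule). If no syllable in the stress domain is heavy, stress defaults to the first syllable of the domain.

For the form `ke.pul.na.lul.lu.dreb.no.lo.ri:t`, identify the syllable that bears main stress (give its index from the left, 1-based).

The final syllable (9, ri:t) is extrametrical; the stress domain is syllables 1–8.
Weights: 1 ke L, 2 pul H, 3 na L, 4 lul H, 5 lu L, 6 dreb H, 7 no L, 8 lo L.
Heavy syllables in the domain: 2, 4, 6. The rightmost is syllable 6 (dreb).
Primary stress: syllable 6 → ke.pul.na.lul.lu.ˈdreb.no.lo.ri:t.

6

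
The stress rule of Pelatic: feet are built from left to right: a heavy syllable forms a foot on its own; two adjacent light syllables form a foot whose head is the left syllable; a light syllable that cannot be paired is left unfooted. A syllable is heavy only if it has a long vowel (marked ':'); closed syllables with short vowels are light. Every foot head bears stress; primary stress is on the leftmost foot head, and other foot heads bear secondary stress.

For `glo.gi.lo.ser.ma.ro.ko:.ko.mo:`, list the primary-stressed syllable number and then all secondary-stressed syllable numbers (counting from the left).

primary 1, secondary 3, 5, 7, 9

Weights: 1 glo L, 2 gi L, 3 lo L, 4 ser L, 5 ma L, 6 ro L, 7 ko: H, 8 ko L, 9 mo: H.
Parse left to right (heavy = foot alone; LL = one foot; stranded L unfooted): (ˈglo.gi) (ˈlo.ser) (ˈma.ro) (ˈko:) ko (ˈmo:).
Foot heads: 1, 3, 5, 7, 9.
Primary stress on the leftmost head = syllable 1.
Secondary stress on 3, 5, 7, 9: ˈglo.gi.ˌlo.ser.ˌma.ro.ˌko:.ko.ˌmo:.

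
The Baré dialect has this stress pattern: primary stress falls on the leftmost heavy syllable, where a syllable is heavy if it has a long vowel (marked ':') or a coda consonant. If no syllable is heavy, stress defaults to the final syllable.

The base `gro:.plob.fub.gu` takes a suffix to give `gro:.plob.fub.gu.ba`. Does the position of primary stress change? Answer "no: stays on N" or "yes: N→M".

Base `gro:.plob.fub.gu` (4 syllables):
  Weights: 1 gro: H, 2 plob H, 3 fub H, 4 gu L.
  Heavy syllables in the domain: 1, 2, 3. The leftmost is syllable 1 (gro:).
  → primary stress on syllable 1.
Suffixed `gro:.plob.fub.gu.ba` (5 syllables):
  Weights: 1 gro: H, 2 plob H, 3 fub H, 4 gu L, 5 ba L.
  Heavy syllables in the domain: 1, 2, 3. The leftmost is syllable 1 (gro:).
  → primary stress on syllable 1.

no: stays on 1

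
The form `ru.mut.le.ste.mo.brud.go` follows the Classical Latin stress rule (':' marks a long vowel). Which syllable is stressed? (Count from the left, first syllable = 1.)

Classical Latin: stress the penult if heavy (long vowel or closed), else the antepenult.
Weights: 5 mo L, 6 brud H, 7 go L.
The penult (syllable 6, brud) is heavy, so it takes stress.
Stress on syllable 6: ru.mut.le.ste.mo.ˈbrud.go.

6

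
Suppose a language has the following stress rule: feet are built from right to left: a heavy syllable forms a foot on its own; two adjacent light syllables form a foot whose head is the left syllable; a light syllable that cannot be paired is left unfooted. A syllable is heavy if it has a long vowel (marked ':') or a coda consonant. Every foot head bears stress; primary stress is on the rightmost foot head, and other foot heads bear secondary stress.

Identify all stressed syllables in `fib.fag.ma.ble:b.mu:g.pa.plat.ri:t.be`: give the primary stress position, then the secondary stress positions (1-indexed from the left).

primary 8, secondary 1, 2, 4, 5, 7

Weights: 1 fib H, 2 fag H, 3 ma L, 4 ble:b H, 5 mu:g H, 6 pa L, 7 plat H, 8 ri:t H, 9 be L.
Parse right to left (heavy = foot alone; LL = one foot; stranded L unfooted): (ˈfib) (ˈfag) ma (ˈble:b) (ˈmu:g) pa (ˈplat) (ˈri:t) be.
Foot heads: 1, 2, 4, 5, 7, 8.
Primary stress on the rightmost head = syllable 8.
Secondary stress on 1, 2, 4, 5, 7: ˌfib.ˌfag.ma.ˌble:b.ˌmu:g.pa.ˌplat.ˈri:t.be.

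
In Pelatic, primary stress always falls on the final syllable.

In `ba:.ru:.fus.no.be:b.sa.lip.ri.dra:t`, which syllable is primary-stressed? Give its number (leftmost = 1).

The word has 9 syllables; the final syllable is syllable 9 (dra:t).
Primary stress: syllable 9 → ba:.ru:.fus.no.be:b.sa.lip.ri.ˈdra:t.

9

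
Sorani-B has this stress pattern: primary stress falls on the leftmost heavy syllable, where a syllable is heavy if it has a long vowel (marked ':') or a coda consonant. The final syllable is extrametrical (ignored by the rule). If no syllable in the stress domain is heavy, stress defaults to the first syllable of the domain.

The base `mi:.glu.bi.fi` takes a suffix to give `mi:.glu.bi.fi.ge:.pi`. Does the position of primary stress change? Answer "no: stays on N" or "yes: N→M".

Base `mi:.glu.bi.fi` (4 syllables):
  The final syllable (4, fi) is extrametrical; the stress domain is syllables 1–3.
  Weights: 1 mi: H, 2 glu L, 3 bi L.
  Heavy syllables in the domain: 1. The leftmost is syllable 1 (mi:).
  → primary stress on syllable 1.
Suffixed `mi:.glu.bi.fi.ge:.pi` (6 syllables):
  The final syllable (6, pi) is extrametrical; the stress domain is syllables 1–5.
  Weights: 1 mi: H, 2 glu L, 3 bi L, 4 fi L, 5 ge: H.
  Heavy syllables in the domain: 1, 5. The leftmost is syllable 1 (mi:).
  → primary stress on syllable 1.

no: stays on 1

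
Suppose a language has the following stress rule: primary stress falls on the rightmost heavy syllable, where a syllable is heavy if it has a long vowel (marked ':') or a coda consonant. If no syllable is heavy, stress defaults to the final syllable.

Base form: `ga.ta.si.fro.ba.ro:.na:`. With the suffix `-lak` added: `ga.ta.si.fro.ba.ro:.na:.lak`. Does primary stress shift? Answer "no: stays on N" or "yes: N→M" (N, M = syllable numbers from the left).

yes: 7→8

Base `ga.ta.si.fro.ba.ro:.na:` (7 syllables):
  Weights: 1 ga L, 2 ta L, 3 si L, 4 fro L, 5 ba L, 6 ro: H, 7 na: H.
  Heavy syllables in the domain: 6, 7. The rightmost is syllable 7 (na:).
  → primary stress on syllable 7.
Suffixed `ga.ta.si.fro.ba.ro:.na:.lak` (8 syllables):
  Weights: 1 ga L, 2 ta L, 3 si L, 4 fro L, 5 ba L, 6 ro: H, 7 na: H, 8 lak H.
  Heavy syllables in the domain: 6, 7, 8. The rightmost is syllable 8 (lak).
  → primary stress on syllable 8.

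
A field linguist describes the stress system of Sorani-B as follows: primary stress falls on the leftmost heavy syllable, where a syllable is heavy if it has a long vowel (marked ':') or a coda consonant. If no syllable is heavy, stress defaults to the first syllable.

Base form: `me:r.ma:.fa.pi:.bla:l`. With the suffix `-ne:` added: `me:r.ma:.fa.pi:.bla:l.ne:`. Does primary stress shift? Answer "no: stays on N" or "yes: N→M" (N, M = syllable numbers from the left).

Base `me:r.ma:.fa.pi:.bla:l` (5 syllables):
  Weights: 1 me:r H, 2 ma: H, 3 fa L, 4 pi: H, 5 bla:l H.
  Heavy syllables in the domain: 1, 2, 4, 5. The leftmost is syllable 1 (me:r).
  → primary stress on syllable 1.
Suffixed `me:r.ma:.fa.pi:.bla:l.ne:` (6 syllables):
  Weights: 1 me:r H, 2 ma: H, 3 fa L, 4 pi: H, 5 bla:l H, 6 ne: H.
  Heavy syllables in the domain: 1, 2, 4, 5, 6. The leftmost is syllable 1 (me:r).
  → primary stress on syllable 1.

no: stays on 1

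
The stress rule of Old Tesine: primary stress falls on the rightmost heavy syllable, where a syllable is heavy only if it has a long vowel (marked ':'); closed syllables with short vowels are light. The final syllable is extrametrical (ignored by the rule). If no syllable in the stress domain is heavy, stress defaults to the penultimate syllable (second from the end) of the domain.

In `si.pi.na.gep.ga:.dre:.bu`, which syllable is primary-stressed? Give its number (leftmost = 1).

6

The final syllable (7, bu) is extrametrical; the stress domain is syllables 1–6.
Weights: 1 si L, 2 pi L, 3 na L, 4 gep L, 5 ga: H, 6 dre: H.
Heavy syllables in the domain: 5, 6. The rightmost is syllable 6 (dre:).
Primary stress: syllable 6 → si.pi.na.gep.ga:.ˈdre:.bu.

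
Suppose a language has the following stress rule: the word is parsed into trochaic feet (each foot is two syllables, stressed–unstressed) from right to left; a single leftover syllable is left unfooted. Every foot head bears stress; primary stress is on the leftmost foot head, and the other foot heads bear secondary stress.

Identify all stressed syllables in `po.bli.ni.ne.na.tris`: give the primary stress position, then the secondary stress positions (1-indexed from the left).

primary 1, secondary 3, 5

Parse right to left into trochaic (ˈσσ) feet: (ˈpo.bli) (ˈni.ne) (ˈna.tris).
Foot heads (stressed positions): 1, 3, 5.
End Rule Leftmost: primary stress on the leftmost head = syllable 1.
Secondary stress on 3, 5: ˈpo.bli.ˌni.ne.ˌna.tris.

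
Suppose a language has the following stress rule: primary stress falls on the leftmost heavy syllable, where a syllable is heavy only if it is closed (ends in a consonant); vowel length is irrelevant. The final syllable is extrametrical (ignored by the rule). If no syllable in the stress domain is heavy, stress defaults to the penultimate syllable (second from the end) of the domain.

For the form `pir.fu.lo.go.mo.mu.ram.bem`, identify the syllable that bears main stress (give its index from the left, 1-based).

1

The final syllable (8, bem) is extrametrical; the stress domain is syllables 1–7.
Weights: 1 pir H, 2 fu L, 3 lo L, 4 go L, 5 mo L, 6 mu L, 7 ram H.
Heavy syllables in the domain: 1, 7. The leftmost is syllable 1 (pir).
Primary stress: syllable 1 → ˈpir.fu.lo.go.mo.mu.ram.bem.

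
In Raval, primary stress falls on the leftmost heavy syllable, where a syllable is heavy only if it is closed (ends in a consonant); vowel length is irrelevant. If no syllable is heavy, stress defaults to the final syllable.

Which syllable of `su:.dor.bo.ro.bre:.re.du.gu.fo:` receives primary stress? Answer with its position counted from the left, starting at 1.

2

Weights: 1 su: L, 2 dor H, 3 bo L, 4 ro L, 5 bre: L, 6 re L, 7 du L, 8 gu L, 9 fo: L.
Heavy syllables in the domain: 2. The leftmost is syllable 2 (dor).
Primary stress: syllable 2 → su:.ˈdor.bo.ro.bre:.re.du.gu.fo:.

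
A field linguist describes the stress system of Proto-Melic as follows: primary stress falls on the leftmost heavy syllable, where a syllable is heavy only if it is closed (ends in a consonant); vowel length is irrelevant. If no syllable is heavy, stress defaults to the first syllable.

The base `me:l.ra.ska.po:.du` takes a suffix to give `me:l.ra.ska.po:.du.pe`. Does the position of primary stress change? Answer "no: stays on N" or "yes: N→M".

no: stays on 1

Base `me:l.ra.ska.po:.du` (5 syllables):
  Weights: 1 me:l H, 2 ra L, 3 ska L, 4 po: L, 5 du L.
  Heavy syllables in the domain: 1. The leftmost is syllable 1 (me:l).
  → primary stress on syllable 1.
Suffixed `me:l.ra.ska.po:.du.pe` (6 syllables):
  Weights: 1 me:l H, 2 ra L, 3 ska L, 4 po: L, 5 du L, 6 pe L.
  Heavy syllables in the domain: 1. The leftmost is syllable 1 (me:l).
  → primary stress on syllable 1.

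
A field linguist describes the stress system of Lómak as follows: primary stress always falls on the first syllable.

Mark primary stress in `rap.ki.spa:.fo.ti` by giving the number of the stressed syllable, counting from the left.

1

The word has 5 syllables; the first syllable is syllable 1 (rap).
Primary stress: syllable 1 → ˈrap.ki.spa:.fo.ti.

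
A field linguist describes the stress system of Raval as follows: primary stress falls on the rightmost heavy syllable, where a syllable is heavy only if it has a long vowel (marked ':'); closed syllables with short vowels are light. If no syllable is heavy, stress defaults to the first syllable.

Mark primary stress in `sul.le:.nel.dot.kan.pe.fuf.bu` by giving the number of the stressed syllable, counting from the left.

2

Weights: 1 sul L, 2 le: H, 3 nel L, 4 dot L, 5 kan L, 6 pe L, 7 fuf L, 8 bu L.
Heavy syllables in the domain: 2. The rightmost is syllable 2 (le:).
Primary stress: syllable 2 → sul.ˈle:.nel.dot.kan.pe.fuf.bu.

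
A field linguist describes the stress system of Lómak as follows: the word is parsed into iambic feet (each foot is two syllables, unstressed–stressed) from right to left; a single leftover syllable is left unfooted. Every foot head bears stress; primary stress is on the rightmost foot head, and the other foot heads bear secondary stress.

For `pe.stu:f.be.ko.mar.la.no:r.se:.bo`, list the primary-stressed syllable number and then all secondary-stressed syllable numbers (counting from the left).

primary 9, secondary 3, 5, 7

Parse right to left into iambic (σˈσ) feet: pe (stu:f.ˈbe) (ko.ˈmar) (la.ˈno:r) (se:.ˈbo). Syllable 1 is left unfooted.
Foot heads (stressed positions): 3, 5, 7, 9.
End Rule Rightmost: primary stress on the rightmost head = syllable 9.
Secondary stress on 3, 5, 7: pe.stu:f.ˌbe.ko.ˌmar.la.ˌno:r.se:.ˈbo.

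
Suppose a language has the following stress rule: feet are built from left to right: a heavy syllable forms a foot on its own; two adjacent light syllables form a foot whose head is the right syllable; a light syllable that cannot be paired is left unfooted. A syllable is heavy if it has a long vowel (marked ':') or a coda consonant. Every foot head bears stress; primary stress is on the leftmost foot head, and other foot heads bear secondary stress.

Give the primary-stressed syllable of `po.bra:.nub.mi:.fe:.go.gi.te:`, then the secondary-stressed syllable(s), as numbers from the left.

primary 2, secondary 3, 4, 5, 7, 8

Weights: 1 po L, 2 bra: H, 3 nub H, 4 mi: H, 5 fe: H, 6 go L, 7 gi L, 8 te: H.
Parse left to right (heavy = foot alone; LL = one foot; stranded L unfooted): po (ˈbra:) (ˈnub) (ˈmi:) (ˈfe:) (go.ˈgi) (ˈte:).
Foot heads: 2, 3, 4, 5, 7, 8.
Primary stress on the leftmost head = syllable 2.
Secondary stress on 3, 4, 5, 7, 8: po.ˈbra:.ˌnub.ˌmi:.ˌfe:.go.ˌgi.ˌte:.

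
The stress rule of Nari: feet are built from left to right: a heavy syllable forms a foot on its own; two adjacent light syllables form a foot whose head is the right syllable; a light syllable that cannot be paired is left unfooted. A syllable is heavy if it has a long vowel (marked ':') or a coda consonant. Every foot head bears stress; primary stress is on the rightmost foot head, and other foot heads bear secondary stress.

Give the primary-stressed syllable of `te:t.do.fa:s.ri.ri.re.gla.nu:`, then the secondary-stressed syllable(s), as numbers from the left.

primary 8, secondary 1, 3, 5, 7

Weights: 1 te:t H, 2 do L, 3 fa:s H, 4 ri L, 5 ri L, 6 re L, 7 gla L, 8 nu: H.
Parse left to right (heavy = foot alone; LL = one foot; stranded L unfooted): (ˈte:t) do (ˈfa:s) (ri.ˈri) (re.ˈgla) (ˈnu:).
Foot heads: 1, 3, 5, 7, 8.
Primary stress on the rightmost head = syllable 8.
Secondary stress on 1, 3, 5, 7: ˌte:t.do.ˌfa:s.ri.ˌri.re.ˌgla.ˈnu:.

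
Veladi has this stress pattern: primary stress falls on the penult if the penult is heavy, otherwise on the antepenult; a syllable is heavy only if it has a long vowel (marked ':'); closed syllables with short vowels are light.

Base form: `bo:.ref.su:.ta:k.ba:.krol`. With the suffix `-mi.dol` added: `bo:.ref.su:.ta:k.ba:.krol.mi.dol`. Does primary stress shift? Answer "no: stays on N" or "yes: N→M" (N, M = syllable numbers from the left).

yes: 5→6

Base `bo:.ref.su:.ta:k.ba:.krol` (6 syllables):
  Weights: 4 ta:k H, 5 ba: H, 6 krol L.
  The penult (syllable 5, ba:) is heavy, so it takes stress.
  → primary stress on syllable 5.
Suffixed `bo:.ref.su:.ta:k.ba:.krol.mi.dol` (8 syllables):
  Weights: 6 krol L, 7 mi L, 8 dol L.
  The penult (syllable 7, mi) is light, so stress falls on the antepenult (syllable 6, krol).
  → primary stress on syllable 6.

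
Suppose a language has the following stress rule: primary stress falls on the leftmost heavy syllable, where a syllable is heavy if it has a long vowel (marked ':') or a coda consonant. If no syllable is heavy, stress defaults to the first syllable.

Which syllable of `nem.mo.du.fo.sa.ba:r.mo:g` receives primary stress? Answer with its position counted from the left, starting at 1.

1

Weights: 1 nem H, 2 mo L, 3 du L, 4 fo L, 5 sa L, 6 ba:r H, 7 mo:g H.
Heavy syllables in the domain: 1, 6, 7. The leftmost is syllable 1 (nem).
Primary stress: syllable 1 → ˈnem.mo.du.fo.sa.ba:r.mo:g.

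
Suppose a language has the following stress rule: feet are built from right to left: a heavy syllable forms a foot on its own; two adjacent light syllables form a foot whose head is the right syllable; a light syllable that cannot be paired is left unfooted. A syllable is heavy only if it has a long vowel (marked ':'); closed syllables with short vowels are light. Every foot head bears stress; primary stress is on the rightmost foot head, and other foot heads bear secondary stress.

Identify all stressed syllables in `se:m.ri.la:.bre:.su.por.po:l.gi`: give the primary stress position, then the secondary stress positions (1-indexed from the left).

Weights: 1 se:m H, 2 ri L, 3 la: H, 4 bre: H, 5 su L, 6 por L, 7 po:l H, 8 gi L.
Parse right to left (heavy = foot alone; LL = one foot; stranded L unfooted): (ˈse:m) ri (ˈla:) (ˈbre:) (su.ˈpor) (ˈpo:l) gi.
Foot heads: 1, 3, 4, 6, 7.
Primary stress on the rightmost head = syllable 7.
Secondary stress on 1, 3, 4, 6: ˌse:m.ri.ˌla:.ˌbre:.su.ˌpor.ˈpo:l.gi.

primary 7, secondary 1, 3, 4, 6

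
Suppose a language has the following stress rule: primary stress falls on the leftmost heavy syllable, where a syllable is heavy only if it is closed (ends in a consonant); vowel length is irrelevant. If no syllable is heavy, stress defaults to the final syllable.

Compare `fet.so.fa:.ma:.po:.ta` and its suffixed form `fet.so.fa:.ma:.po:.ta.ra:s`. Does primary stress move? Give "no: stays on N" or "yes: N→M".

Base `fet.so.fa:.ma:.po:.ta` (6 syllables):
  Weights: 1 fet H, 2 so L, 3 fa: L, 4 ma: L, 5 po: L, 6 ta L.
  Heavy syllables in the domain: 1. The leftmost is syllable 1 (fet).
  → primary stress on syllable 1.
Suffixed `fet.so.fa:.ma:.po:.ta.ra:s` (7 syllables):
  Weights: 1 fet H, 2 so L, 3 fa: L, 4 ma: L, 5 po: L, 6 ta L, 7 ra:s H.
  Heavy syllables in the domain: 1, 7. The leftmost is syllable 1 (fet).
  → primary stress on syllable 1.

no: stays on 1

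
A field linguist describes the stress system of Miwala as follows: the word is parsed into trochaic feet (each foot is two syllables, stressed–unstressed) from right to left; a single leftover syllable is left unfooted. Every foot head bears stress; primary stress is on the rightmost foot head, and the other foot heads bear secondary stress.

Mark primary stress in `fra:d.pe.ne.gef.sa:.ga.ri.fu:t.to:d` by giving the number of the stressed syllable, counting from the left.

Parse right to left into trochaic (ˈσσ) feet: fra:d (ˈpe.ne) (ˈgef.sa:) (ˈga.ri) (ˈfu:t.to:d). Syllable 1 is left unfooted.
Foot heads (stressed positions): 2, 4, 6, 8.
End Rule Rightmost: primary stress on the rightmost head = syllable 8.
Primary stress: syllable 8 → fra:d.pe.ne.gef.sa:.ga.ri.ˈfu:t.to:d.

8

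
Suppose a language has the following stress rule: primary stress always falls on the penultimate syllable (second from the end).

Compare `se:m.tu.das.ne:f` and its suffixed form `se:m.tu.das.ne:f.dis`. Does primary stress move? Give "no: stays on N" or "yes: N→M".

Base `se:m.tu.das.ne:f` (4 syllables):
  The word has 4 syllables; the penultimate syllable (second from the end) is syllable 3 (das).
  → primary stress on syllable 3.
Suffixed `se:m.tu.das.ne:f.dis` (5 syllables):
  The word has 5 syllables; the penultimate syllable (second from the end) is syllable 4 (ne:f).
  → primary stress on syllable 4.

yes: 3→4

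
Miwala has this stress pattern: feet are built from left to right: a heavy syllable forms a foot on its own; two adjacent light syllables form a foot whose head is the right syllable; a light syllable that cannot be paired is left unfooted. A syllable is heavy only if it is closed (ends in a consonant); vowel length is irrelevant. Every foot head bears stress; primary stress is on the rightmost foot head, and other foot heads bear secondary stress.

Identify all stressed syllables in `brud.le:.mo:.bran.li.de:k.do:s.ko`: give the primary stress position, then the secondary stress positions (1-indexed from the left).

primary 7, secondary 1, 3, 4, 6

Weights: 1 brud H, 2 le: L, 3 mo: L, 4 bran H, 5 li L, 6 de:k H, 7 do:s H, 8 ko L.
Parse left to right (heavy = foot alone; LL = one foot; stranded L unfooted): (ˈbrud) (le:.ˈmo:) (ˈbran) li (ˈde:k) (ˈdo:s) ko.
Foot heads: 1, 3, 4, 6, 7.
Primary stress on the rightmost head = syllable 7.
Secondary stress on 1, 3, 4, 6: ˌbrud.le:.ˌmo:.ˌbran.li.ˌde:k.ˈdo:s.ko.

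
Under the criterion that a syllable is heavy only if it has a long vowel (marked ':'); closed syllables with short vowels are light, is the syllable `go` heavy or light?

light

`go`: short vowel, open (no coda). Short vowel → light.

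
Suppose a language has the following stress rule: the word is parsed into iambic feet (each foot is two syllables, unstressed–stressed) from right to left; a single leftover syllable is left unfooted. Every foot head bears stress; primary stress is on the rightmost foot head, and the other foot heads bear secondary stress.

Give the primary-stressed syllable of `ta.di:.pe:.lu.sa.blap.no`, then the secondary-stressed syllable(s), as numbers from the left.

Parse right to left into iambic (σˈσ) feet: ta (di:.ˈpe:) (lu.ˈsa) (blap.ˈno). Syllable 1 is left unfooted.
Foot heads (stressed positions): 3, 5, 7.
End Rule Rightmost: primary stress on the rightmost head = syllable 7.
Secondary stress on 3, 5: ta.di:.ˌpe:.lu.ˌsa.blap.ˈno.

primary 7, secondary 3, 5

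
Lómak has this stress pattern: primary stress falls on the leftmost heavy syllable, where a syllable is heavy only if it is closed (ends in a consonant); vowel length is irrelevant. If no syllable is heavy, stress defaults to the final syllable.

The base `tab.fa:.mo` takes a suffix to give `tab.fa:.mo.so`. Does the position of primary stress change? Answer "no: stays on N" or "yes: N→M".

Base `tab.fa:.mo` (3 syllables):
  Weights: 1 tab H, 2 fa: L, 3 mo L.
  Heavy syllables in the domain: 1. The leftmost is syllable 1 (tab).
  → primary stress on syllable 1.
Suffixed `tab.fa:.mo.so` (4 syllables):
  Weights: 1 tab H, 2 fa: L, 3 mo L, 4 so L.
  Heavy syllables in the domain: 1. The leftmost is syllable 1 (tab).
  → primary stress on syllable 1.

no: stays on 1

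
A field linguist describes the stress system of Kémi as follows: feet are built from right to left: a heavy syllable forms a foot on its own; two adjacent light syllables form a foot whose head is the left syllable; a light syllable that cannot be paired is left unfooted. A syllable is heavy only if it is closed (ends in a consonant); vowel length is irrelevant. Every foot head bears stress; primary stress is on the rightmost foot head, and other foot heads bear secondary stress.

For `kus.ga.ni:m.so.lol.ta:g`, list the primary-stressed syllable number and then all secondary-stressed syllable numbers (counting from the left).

primary 6, secondary 1, 3, 5

Weights: 1 kus H, 2 ga L, 3 ni:m H, 4 so L, 5 lol H, 6 ta:g H.
Parse right to left (heavy = foot alone; LL = one foot; stranded L unfooted): (ˈkus) ga (ˈni:m) so (ˈlol) (ˈta:g).
Foot heads: 1, 3, 5, 6.
Primary stress on the rightmost head = syllable 6.
Secondary stress on 1, 3, 5: ˌkus.ga.ˌni:m.so.ˌlol.ˈta:g.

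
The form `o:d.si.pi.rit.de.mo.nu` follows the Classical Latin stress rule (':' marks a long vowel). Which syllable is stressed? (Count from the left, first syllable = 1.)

5

Classical Latin: stress the penult if heavy (long vowel or closed), else the antepenult.
Weights: 5 de L, 6 mo L, 7 nu L.
The penult (syllable 6, mo) is light, so stress falls on the antepenult (syllable 5, de).
Stress on syllable 5: o:d.si.pi.rit.ˈde.mo.nu.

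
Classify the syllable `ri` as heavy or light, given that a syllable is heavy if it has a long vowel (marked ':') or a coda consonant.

`ri`: short vowel, open (no coda). Short vowel, open → light.

light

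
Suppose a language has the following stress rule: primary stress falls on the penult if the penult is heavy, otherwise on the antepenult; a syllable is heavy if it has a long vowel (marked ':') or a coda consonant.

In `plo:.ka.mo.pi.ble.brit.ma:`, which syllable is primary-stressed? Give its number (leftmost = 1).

Weights: 5 ble L, 6 brit H, 7 ma: H.
The penult (syllable 6, brit) is heavy, so it takes stress.
Primary stress: syllable 6 → plo:.ka.mo.pi.ble.ˈbrit.ma:.

6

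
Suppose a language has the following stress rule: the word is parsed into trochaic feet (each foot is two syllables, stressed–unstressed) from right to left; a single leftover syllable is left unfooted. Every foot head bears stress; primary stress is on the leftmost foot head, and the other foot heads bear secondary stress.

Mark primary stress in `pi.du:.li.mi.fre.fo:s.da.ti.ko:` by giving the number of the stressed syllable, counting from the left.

Parse right to left into trochaic (ˈσσ) feet: pi (ˈdu:.li) (ˈmi.fre) (ˈfo:s.da) (ˈti.ko:). Syllable 1 is left unfooted.
Foot heads (stressed positions): 2, 4, 6, 8.
End Rule Leftmost: primary stress on the leftmost head = syllable 2.
Primary stress: syllable 2 → pi.ˈdu:.li.mi.fre.fo:s.da.ti.ko:.

2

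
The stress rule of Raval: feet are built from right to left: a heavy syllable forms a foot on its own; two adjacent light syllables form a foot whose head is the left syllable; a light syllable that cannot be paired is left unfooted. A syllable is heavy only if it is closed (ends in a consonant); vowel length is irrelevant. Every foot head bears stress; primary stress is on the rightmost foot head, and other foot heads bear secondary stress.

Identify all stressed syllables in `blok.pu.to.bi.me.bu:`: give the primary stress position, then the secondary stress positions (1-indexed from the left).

primary 5, secondary 1, 3

Weights: 1 blok H, 2 pu L, 3 to L, 4 bi L, 5 me L, 6 bu: L.
Parse right to left (heavy = foot alone; LL = one foot; stranded L unfooted): (ˈblok) pu (ˈto.bi) (ˈme.bu:).
Foot heads: 1, 3, 5.
Primary stress on the rightmost head = syllable 5.
Secondary stress on 1, 3: ˌblok.pu.ˌto.bi.ˈme.bu:.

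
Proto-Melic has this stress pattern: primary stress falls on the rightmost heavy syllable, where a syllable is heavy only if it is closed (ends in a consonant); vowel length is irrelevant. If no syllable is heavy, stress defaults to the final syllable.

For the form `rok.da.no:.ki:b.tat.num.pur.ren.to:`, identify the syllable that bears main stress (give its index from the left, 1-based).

8

Weights: 1 rok H, 2 da L, 3 no: L, 4 ki:b H, 5 tat H, 6 num H, 7 pur H, 8 ren H, 9 to: L.
Heavy syllables in the domain: 1, 4, 5, 6, 7, 8. The rightmost is syllable 8 (ren).
Primary stress: syllable 8 → rok.da.no:.ki:b.tat.num.pur.ˈren.to:.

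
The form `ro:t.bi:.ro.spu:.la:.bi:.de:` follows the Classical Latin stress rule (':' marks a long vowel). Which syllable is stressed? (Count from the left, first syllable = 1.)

Classical Latin: stress the penult if heavy (long vowel or closed), else the antepenult.
Weights: 5 la: H, 6 bi: H, 7 de: H.
The penult (syllable 6, bi:) is heavy, so it takes stress.
Stress on syllable 6: ro:t.bi:.ro.spu:.la:.ˈbi:.de:.

6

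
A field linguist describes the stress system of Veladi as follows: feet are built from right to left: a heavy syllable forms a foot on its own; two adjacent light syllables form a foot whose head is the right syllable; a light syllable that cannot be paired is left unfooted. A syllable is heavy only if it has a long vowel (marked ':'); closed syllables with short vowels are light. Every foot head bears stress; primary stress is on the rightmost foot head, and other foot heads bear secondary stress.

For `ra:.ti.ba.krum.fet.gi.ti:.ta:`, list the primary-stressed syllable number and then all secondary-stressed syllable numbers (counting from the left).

Weights: 1 ra: H, 2 ti L, 3 ba L, 4 krum L, 5 fet L, 6 gi L, 7 ti: H, 8 ta: H.
Parse right to left (heavy = foot alone; LL = one foot; stranded L unfooted): (ˈra:) ti (ba.ˈkrum) (fet.ˈgi) (ˈti:) (ˈta:).
Foot heads: 1, 4, 6, 7, 8.
Primary stress on the rightmost head = syllable 8.
Secondary stress on 1, 4, 6, 7: ˌra:.ti.ba.ˌkrum.fet.ˌgi.ˌti:.ˈta:.

primary 8, secondary 1, 4, 6, 7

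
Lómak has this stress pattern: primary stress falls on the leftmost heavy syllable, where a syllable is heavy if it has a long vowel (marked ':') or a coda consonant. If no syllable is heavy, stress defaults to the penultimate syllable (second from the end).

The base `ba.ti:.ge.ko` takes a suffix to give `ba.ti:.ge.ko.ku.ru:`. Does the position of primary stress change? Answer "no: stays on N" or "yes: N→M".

no: stays on 2

Base `ba.ti:.ge.ko` (4 syllables):
  Weights: 1 ba L, 2 ti: H, 3 ge L, 4 ko L.
  Heavy syllables in the domain: 2. The leftmost is syllable 2 (ti:).
  → primary stress on syllable 2.
Suffixed `ba.ti:.ge.ko.ku.ru:` (6 syllables):
  Weights: 1 ba L, 2 ti: H, 3 ge L, 4 ko L, 5 ku L, 6 ru: H.
  Heavy syllables in the domain: 2, 6. The leftmost is syllable 2 (ti:).
  → primary stress on syllable 2.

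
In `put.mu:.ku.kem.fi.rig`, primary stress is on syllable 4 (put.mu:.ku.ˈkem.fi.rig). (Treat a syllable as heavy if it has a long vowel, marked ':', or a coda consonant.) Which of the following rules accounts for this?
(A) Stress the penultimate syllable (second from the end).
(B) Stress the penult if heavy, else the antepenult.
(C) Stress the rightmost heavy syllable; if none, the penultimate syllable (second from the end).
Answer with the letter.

B

Rule A → syllable 5 (observed: 4).
Rule B → syllable 4 ✓.
Rule C → syllable 6 (observed: 4).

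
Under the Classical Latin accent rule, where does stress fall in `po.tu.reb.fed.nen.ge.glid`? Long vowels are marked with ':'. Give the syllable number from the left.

Classical Latin: stress the penult if heavy (long vowel or closed), else the antepenult.
Weights: 5 nen H, 6 ge L, 7 glid H.
The penult (syllable 6, ge) is light, so stress falls on the antepenult (syllable 5, nen).
Stress on syllable 5: po.tu.reb.fed.ˈnen.ge.glid.

5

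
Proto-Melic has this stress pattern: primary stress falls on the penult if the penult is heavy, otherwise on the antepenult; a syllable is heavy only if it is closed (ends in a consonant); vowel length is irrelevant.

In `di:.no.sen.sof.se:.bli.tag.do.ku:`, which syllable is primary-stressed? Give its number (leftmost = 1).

Weights: 7 tag H, 8 do L, 9 ku: L.
The penult (syllable 8, do) is light, so stress falls on the antepenult (syllable 7, tag).
Primary stress: syllable 7 → di:.no.sen.sof.se:.bli.ˈtag.do.ku:.

7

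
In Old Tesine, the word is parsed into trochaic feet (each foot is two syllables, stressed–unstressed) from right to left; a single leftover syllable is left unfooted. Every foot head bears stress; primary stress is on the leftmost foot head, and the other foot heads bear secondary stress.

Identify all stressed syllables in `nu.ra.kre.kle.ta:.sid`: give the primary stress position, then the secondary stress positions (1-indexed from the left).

primary 1, secondary 3, 5

Parse right to left into trochaic (ˈσσ) feet: (ˈnu.ra) (ˈkre.kle) (ˈta:.sid).
Foot heads (stressed positions): 1, 3, 5.
End Rule Leftmost: primary stress on the leftmost head = syllable 1.
Secondary stress on 3, 5: ˈnu.ra.ˌkre.kle.ˌta:.sid.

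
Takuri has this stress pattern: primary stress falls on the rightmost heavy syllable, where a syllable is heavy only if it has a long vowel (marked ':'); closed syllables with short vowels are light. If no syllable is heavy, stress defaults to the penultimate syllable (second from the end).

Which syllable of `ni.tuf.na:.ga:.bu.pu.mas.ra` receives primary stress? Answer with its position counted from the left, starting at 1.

Weights: 1 ni L, 2 tuf L, 3 na: H, 4 ga: H, 5 bu L, 6 pu L, 7 mas L, 8 ra L.
Heavy syllables in the domain: 3, 4. The rightmost is syllable 4 (ga:).
Primary stress: syllable 4 → ni.tuf.na:.ˈga:.bu.pu.mas.ra.

4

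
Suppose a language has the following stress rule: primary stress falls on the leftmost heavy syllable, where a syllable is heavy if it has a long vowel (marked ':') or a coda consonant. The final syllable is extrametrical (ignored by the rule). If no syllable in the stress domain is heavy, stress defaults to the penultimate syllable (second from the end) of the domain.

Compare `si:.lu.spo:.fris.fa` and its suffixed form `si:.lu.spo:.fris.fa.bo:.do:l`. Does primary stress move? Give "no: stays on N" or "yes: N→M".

no: stays on 1

Base `si:.lu.spo:.fris.fa` (5 syllables):
  The final syllable (5, fa) is extrametrical; the stress domain is syllables 1–4.
  Weights: 1 si: H, 2 lu L, 3 spo: H, 4 fris H.
  Heavy syllables in the domain: 1, 3, 4. The leftmost is syllable 1 (si:).
  → primary stress on syllable 1.
Suffixed `si:.lu.spo:.fris.fa.bo:.do:l` (7 syllables):
  The final syllable (7, do:l) is extrametrical; the stress domain is syllables 1–6.
  Weights: 1 si: H, 2 lu L, 3 spo: H, 4 fris H, 5 fa L, 6 bo: H.
  Heavy syllables in the domain: 1, 3, 4, 6. The leftmost is syllable 1 (si:).
  → primary stress on syllable 1.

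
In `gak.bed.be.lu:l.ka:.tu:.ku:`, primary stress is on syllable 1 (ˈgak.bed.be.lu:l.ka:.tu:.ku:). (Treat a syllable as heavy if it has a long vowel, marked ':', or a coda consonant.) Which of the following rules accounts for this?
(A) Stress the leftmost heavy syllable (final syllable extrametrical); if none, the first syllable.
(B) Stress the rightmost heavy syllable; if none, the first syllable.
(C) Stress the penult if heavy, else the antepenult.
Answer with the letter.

A

Rule A → syllable 1 ✓.
Rule B → syllable 7 (observed: 1).
Rule C → syllable 6 (observed: 1).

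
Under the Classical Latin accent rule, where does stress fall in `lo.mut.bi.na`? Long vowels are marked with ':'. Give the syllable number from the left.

Classical Latin: stress the penult if heavy (long vowel or closed), else the antepenult.
Weights: 2 mut H, 3 bi L, 4 na L.
The penult (syllable 3, bi) is light, so stress falls on the antepenult (syllable 2, mut).
Stress on syllable 2: lo.ˈmut.bi.na.

2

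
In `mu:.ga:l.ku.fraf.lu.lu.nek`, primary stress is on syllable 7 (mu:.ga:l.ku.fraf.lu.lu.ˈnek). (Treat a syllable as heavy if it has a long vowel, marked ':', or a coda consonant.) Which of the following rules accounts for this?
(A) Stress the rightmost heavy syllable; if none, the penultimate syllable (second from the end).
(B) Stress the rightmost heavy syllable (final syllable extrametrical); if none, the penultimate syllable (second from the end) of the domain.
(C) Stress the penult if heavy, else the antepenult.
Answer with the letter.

A

Rule A → syllable 7 ✓.
Rule B → syllable 4 (observed: 7).
Rule C → syllable 5 (observed: 7).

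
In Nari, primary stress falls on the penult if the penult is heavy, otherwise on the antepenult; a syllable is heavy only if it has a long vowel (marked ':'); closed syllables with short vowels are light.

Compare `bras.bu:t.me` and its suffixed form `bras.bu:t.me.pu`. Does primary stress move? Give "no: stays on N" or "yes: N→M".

Base `bras.bu:t.me` (3 syllables):
  Weights: 1 bras L, 2 bu:t H, 3 me L.
  The penult (syllable 2, bu:t) is heavy, so it takes stress.
  → primary stress on syllable 2.
Suffixed `bras.bu:t.me.pu` (4 syllables):
  Weights: 2 bu:t H, 3 me L, 4 pu L.
  The penult (syllable 3, me) is light, so stress falls on the antepenult (syllable 2, bu:t).
  → primary stress on syllable 2.

no: stays on 2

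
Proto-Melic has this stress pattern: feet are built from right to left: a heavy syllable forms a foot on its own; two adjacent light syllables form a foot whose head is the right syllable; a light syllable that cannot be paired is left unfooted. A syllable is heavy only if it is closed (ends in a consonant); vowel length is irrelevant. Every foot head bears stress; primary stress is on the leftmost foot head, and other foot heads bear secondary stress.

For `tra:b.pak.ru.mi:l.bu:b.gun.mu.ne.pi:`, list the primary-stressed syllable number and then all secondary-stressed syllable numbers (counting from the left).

primary 1, secondary 2, 4, 5, 6, 9

Weights: 1 tra:b H, 2 pak H, 3 ru L, 4 mi:l H, 5 bu:b H, 6 gun H, 7 mu L, 8 ne L, 9 pi: L.
Parse right to left (heavy = foot alone; LL = one foot; stranded L unfooted): (ˈtra:b) (ˈpak) ru (ˈmi:l) (ˈbu:b) (ˈgun) mu (ne.ˈpi:).
Foot heads: 1, 2, 4, 5, 6, 9.
Primary stress on the leftmost head = syllable 1.
Secondary stress on 2, 4, 5, 6, 9: ˈtra:b.ˌpak.ru.ˌmi:l.ˌbu:b.ˌgun.mu.ne.ˌpi:.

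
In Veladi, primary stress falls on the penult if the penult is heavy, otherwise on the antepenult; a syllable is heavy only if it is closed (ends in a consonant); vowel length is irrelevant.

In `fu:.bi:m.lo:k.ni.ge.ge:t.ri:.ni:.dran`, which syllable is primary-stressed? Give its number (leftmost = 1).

7

Weights: 7 ri: L, 8 ni: L, 9 dran H.
The penult (syllable 8, ni:) is light, so stress falls on the antepenult (syllable 7, ri:).
Primary stress: syllable 7 → fu:.bi:m.lo:k.ni.ge.ge:t.ˈri:.ni:.dran.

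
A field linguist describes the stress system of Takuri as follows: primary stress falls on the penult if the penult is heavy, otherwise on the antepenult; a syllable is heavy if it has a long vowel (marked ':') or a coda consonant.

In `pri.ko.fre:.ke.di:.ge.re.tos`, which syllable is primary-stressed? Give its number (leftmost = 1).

6

Weights: 6 ge L, 7 re L, 8 tos H.
The penult (syllable 7, re) is light, so stress falls on the antepenult (syllable 6, ge).
Primary stress: syllable 6 → pri.ko.fre:.ke.di:.ˈge.re.tos.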